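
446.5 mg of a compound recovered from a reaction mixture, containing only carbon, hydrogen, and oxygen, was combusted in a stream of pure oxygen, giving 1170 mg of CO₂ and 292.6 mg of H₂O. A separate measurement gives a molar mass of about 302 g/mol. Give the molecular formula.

mol C = 1.170 g CO₂ ÷ 44.009 g/mol = 0.026585 mol
mol H = 2 × 0.2926 g H₂O ÷ 18.015 g/mol = 0.032484 mol
mass O = 0.4465 − (0.31932 + 0.032744) = 0.094438 g → mol O = 0.094438 ÷ 15.999 = 0.0059027 mol
Divide by the smallest (0.0059027 mol): C 4.504, H 5.503, O 1.000
Multiplying each by 2 gives whole numbers: C 9.01, H 11.01, O 2.00
Empirical formula: C9H11O2
Empirical-formula mass = 151.19 g/mol; 302 ÷ 151.19 ≈ 2, so the molecular formula is C18H22O4.

C18H22O4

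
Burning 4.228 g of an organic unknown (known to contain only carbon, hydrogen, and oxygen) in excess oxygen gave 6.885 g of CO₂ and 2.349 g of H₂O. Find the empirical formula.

C6H10O5

mol C = 6.885 g CO₂ ÷ 44.009 g/mol = 0.15645 mol
mol H = 2 × 2.349 g H₂O ÷ 18.015 g/mol = 0.26078 mol
mass O = 4.228 − (1.8791 + 0.26287) = 2.0861 g → mol O = 2.0861 ÷ 15.999 = 0.13039 mol
Divide by the smallest (0.13039 mol): C 1.200, H 2.000, O 1.000
Multiplying each by 5 gives whole numbers: C 6.00, H 10.00, O 5.00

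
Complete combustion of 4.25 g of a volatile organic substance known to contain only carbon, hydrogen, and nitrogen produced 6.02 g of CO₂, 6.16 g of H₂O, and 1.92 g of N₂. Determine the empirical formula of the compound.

mol C = 6.02 g CO₂ ÷ 44.009 g/mol = 0.1368 mol
mol H = 2 × 6.16 g H₂O ÷ 18.015 g/mol = 0.6839 mol
mol N = 2 × 1.92 g N₂ ÷ 28.014 g/mol = 0.1371 mol
Divide by the smallest (0.1368 mol): C 1.000, H 4.999, N 1.002

CH5N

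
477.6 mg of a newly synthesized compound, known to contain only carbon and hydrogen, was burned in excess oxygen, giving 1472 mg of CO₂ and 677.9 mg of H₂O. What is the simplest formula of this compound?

C4H9

mol C = 1.472 g CO₂ ÷ 44.009 g/mol = 0.033448 mol
mol H = 2 × 0.6779 g H₂O ÷ 18.015 g/mol = 0.075260 mol
Divide by the smallest (0.033448 mol): C 1.000, H 2.250
Multiplying each by 4 gives whole numbers: C 4.00, H 9.00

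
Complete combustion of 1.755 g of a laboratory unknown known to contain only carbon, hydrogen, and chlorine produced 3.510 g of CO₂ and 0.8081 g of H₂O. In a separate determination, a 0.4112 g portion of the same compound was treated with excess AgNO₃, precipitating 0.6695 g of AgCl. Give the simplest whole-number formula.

mol C = 3.510 g CO₂ ÷ 44.009 g/mol = 0.079756 mol
mol H = 2 × 0.8081 g H₂O ÷ 18.015 g/mol = 0.089714 mol
From the AgCl data: mol Cl per gram of compound = (0.6695 ÷ 143.318) ÷ 0.4112 = 0.011360 mol/g, so in the 1.755 g combustion sample mol Cl = 0.019938 mol
Divide by the smallest (0.019938 mol): C 4.000, H 4.500, Cl 1.000
Multiplying each by 2 gives whole numbers: C 8.00, H 9.00, Cl 2.00

C8H9Cl2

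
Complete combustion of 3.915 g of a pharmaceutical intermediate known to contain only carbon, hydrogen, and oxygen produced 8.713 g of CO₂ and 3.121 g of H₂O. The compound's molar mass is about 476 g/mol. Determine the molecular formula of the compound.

C24H42O9

mol C = 8.713 g CO₂ ÷ 44.009 g/mol = 0.19798 mol
mol H = 2 × 3.121 g H₂O ÷ 18.015 g/mol = 0.34649 mol
mass O = 3.915 − (2.3780 + 0.34926) = 1.1878 g → mol O = 1.1878 ÷ 15.999 = 0.074241 mol
Divide by the smallest (0.074241 mol): C 2.667, H 4.667, O 1.000
Multiplying each by 3 gives whole numbers: C 8.00, H 14.00, O 3.00
Empirical formula: C8H14O3
Empirical-formula mass = 158.20 g/mol; 476 ÷ 158.20 ≈ 3, so the molecular formula is C24H42O9.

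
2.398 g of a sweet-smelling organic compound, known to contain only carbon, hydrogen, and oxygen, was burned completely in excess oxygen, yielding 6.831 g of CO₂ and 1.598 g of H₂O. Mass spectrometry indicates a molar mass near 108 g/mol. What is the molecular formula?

C7H8O

mol C = 6.831 g CO₂ ÷ 44.009 g/mol = 0.15522 mol
mol H = 2 × 1.598 g H₂O ÷ 18.015 g/mol = 0.17741 mol
mass O = 2.398 − (1.8643 + 0.17883) = 0.35485 g → mol O = 0.35485 ÷ 15.999 = 0.022179 mol
Divide by the smallest (0.022179 mol): C 6.998, H 7.999, O 1.000
Empirical formula: C7H8O
Empirical-formula mass = 108.14 g/mol; 108 ÷ 108.14 ≈ 1, so the molecular formula is C7H8O.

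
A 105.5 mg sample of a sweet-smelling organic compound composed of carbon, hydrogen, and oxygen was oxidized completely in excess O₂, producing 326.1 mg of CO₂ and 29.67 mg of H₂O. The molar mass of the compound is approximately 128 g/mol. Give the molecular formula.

mol C = 0.3261 g CO₂ ÷ 44.009 g/mol = 0.0074098 mol
mol H = 2 × 0.02967 g H₂O ÷ 18.015 g/mol = 0.0032939 mol
mass O = 0.1055 − (0.089000 + 0.0033203) = 0.013180 g → mol O = 0.013180 ÷ 15.999 = 0.00082380 mol
Divide by the smallest (0.00082380 mol): C 8.995, H 3.998, O 1.000
Empirical formula: C9H4O
Empirical-formula mass = 128.13 g/mol; 128 ÷ 128.13 ≈ 1, so the molecular formula is C9H4O.

C9H4O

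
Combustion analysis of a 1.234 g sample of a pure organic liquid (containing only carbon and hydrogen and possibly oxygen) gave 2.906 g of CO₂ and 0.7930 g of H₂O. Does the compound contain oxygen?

mol C = 2.906 g CO₂ ÷ 44.009 g/mol = 0.066032 mol
mol H = 2 × 0.7930 g H₂O ÷ 18.015 g/mol = 0.088038 mol
C and H account for only 0.88185 g of the 1.234 g sample; the remaining 0.35215 g must be oxygen.

yes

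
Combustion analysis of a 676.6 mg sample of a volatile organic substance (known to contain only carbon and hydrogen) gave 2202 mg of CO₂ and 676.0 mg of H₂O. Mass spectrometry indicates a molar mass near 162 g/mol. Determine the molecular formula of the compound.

mol C = 2.202 g CO₂ ÷ 44.009 g/mol = 0.050035 mol
mol H = 2 × 0.6760 g H₂O ÷ 18.015 g/mol = 0.075049 mol
Divide by the smallest (0.050035 mol): C 1.000, H 1.500
Multiplying each by 2 gives whole numbers: C 2.00, H 3.00
Empirical formula: C2H3
Empirical-formula mass = 27.05 g/mol; 162 ÷ 27.05 ≈ 6, so the molecular formula is C12H18.

C12H18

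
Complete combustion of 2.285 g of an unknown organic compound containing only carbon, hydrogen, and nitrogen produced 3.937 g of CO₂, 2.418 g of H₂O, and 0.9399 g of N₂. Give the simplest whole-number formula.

mol C = 3.937 g CO₂ ÷ 44.009 g/mol = 0.089459 mol
mol H = 2 × 2.418 g H₂O ÷ 18.015 g/mol = 0.26844 mol
mol N = 2 × 0.9399 g N₂ ÷ 28.014 g/mol = 0.067102 mol
Divide by the smallest (0.067102 mol): C 1.333, H 4.001, N 1.000
Multiplying each by 3 gives whole numbers: C 4.00, H 12.00, N 3.00

C4H12N3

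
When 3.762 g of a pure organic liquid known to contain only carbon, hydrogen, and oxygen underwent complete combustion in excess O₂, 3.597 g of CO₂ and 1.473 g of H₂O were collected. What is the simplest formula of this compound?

mol C = 3.597 g CO₂ ÷ 44.009 g/mol = 0.081733 mol
mol H = 2 × 1.473 g H₂O ÷ 18.015 g/mol = 0.16353 mol
mass O = 3.762 − (0.98170 + 0.16484) = 2.6155 g → mol O = 2.6155 ÷ 15.999 = 0.16348 mol
Divide by the smallest (0.081733 mol): C 1.000, H 2.001, O 2.000

CH2O2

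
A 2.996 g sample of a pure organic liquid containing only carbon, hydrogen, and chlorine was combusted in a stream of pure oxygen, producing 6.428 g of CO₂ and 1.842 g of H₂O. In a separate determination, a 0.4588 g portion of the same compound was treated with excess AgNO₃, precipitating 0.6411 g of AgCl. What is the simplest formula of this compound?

mol C = 6.428 g CO₂ ÷ 44.009 g/mol = 0.14606 mol
mol H = 2 × 1.842 g H₂O ÷ 18.015 g/mol = 0.20450 mol
From the AgCl data: mol Cl per gram of compound = (0.6411 ÷ 143.318) ÷ 0.4588 = 0.0097499 mol/g, so in the 2.996 g combustion sample mol Cl = 0.029211 mol
Divide by the smallest (0.029211 mol): C 5.000, H 7.001, Cl 1.000

C5H7Cl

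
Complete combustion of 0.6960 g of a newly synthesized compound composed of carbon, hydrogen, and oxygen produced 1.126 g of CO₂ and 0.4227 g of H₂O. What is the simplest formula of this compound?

mol C = 1.126 g CO₂ ÷ 44.009 g/mol = 0.025586 mol
mol H = 2 × 0.4227 g H₂O ÷ 18.015 g/mol = 0.046928 mol
mass O = 0.6960 − (0.30731 + 0.047303) = 0.34139 g → mol O = 0.34139 ÷ 15.999 = 0.021338 mol
Divide by the smallest (0.021338 mol): C 1.199, H 2.199, O 1.000
Multiplying each by 5 gives whole numbers: C 6.00, H 11.00, O 5.00

C6H11O5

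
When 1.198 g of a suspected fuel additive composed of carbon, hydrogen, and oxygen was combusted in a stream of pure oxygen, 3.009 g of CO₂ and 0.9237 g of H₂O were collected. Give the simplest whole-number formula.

C4H6O

mol C = 3.009 g CO₂ ÷ 44.009 g/mol = 0.068372 mol
mol H = 2 × 0.9237 g H₂O ÷ 18.015 g/mol = 0.10255 mol
mass O = 1.198 − (0.82122 + 0.10337) = 0.27341 g → mol O = 0.27341 ÷ 15.999 = 0.017089 mol
Divide by the smallest (0.017089 mol): C 4.001, H 6.001, O 1.000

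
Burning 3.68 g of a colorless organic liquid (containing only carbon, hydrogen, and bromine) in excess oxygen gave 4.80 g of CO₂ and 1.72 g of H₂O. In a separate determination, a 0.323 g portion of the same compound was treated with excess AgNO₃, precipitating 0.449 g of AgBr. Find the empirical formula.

mol C = 4.80 g CO₂ ÷ 44.009 g/mol = 0.1091 mol
mol H = 2 × 1.72 g H₂O ÷ 18.015 g/mol = 0.1910 mol
From the AgBr data: mol Br per gram of compound = (0.449 ÷ 187.772) ÷ 0.323 = 0.007403 mol/g, so in the 3.68 g combustion sample mol Br = 0.02724 mol
Divide by the smallest (0.02724 mol): C 4.003, H 7.009, Br 1.000

C4H7Br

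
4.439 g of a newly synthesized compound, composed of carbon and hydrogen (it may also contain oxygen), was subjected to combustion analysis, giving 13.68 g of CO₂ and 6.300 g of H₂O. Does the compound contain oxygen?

mol C = 13.68 g CO₂ ÷ 44.009 g/mol = 0.31085 mol
mol H = 2 × 6.300 g H₂O ÷ 18.015 g/mol = 0.69942 mol
C and H together account for 4.4386 g — essentially the entire 4.439 g sample — so the compound contains no oxygen.

no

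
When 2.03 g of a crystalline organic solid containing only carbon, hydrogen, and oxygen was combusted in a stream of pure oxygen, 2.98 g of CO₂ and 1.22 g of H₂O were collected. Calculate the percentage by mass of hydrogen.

6.7%

mol C = 2.98 g CO₂ ÷ 44.009 g/mol = 0.06771 mol
mol H = 2 × 1.22 g H₂O ÷ 18.015 g/mol = 0.1354 mol
mass O = 2.03 − (0.8133 + 0.1365) = 1.080 g → mol O = 1.080 ÷ 15.999 = 0.06751 mol
mass % H = 0.1365 g ÷ 2.03 g × 100%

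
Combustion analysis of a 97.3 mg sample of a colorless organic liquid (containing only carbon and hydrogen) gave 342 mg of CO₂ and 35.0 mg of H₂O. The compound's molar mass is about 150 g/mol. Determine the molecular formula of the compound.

C12H6

mol C = 0.342 g CO₂ ÷ 44.009 g/mol = 0.007771 mol
mol H = 2 × 0.0350 g H₂O ÷ 18.015 g/mol = 0.003886 mol
Divide by the smallest (0.003886 mol): C 2.000, H 1.000
Empirical formula: C2H
Empirical-formula mass = 25.03 g/mol; 150 ÷ 25.03 ≈ 6, so the molecular formula is C12H6.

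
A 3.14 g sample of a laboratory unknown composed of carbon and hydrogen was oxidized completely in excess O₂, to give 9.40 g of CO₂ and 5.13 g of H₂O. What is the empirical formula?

C3H8

mol C = 9.40 g CO₂ ÷ 44.009 g/mol = 0.2136 mol
mol H = 2 × 5.13 g H₂O ÷ 18.015 g/mol = 0.5695 mol
Divide by the smallest (0.2136 mol): C 1.000, H 2.666
Multiplying each by 3 gives whole numbers: C 3.00, H 8.00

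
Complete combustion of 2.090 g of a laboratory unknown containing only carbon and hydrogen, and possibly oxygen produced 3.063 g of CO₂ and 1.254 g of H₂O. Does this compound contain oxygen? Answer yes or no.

mol C = 3.063 g CO₂ ÷ 44.009 g/mol = 0.069599 mol
mol H = 2 × 1.254 g H₂O ÷ 18.015 g/mol = 0.13922 mol
C and H account for only 0.97629 g of the 2.090 g sample; the remaining 1.1137 g must be oxygen.

yes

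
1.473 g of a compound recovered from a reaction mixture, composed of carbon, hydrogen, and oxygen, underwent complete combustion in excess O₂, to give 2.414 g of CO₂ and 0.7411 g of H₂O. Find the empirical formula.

C6H9O5

mol C = 2.414 g CO₂ ÷ 44.009 g/mol = 0.054852 mol
mol H = 2 × 0.7411 g H₂O ÷ 18.015 g/mol = 0.082276 mol
mass O = 1.473 − (0.65883 + 0.082934) = 0.73123 g → mol O = 0.73123 ÷ 15.999 = 0.045705 mol
Divide by the smallest (0.045705 mol): C 1.200, H 1.800, O 1.000
Multiplying each by 5 gives whole numbers: C 6.00, H 9.00, O 5.00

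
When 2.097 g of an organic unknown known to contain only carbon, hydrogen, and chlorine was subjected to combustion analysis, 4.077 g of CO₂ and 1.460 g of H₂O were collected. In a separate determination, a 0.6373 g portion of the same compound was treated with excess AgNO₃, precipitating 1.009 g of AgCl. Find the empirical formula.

mol C = 4.077 g CO₂ ÷ 44.009 g/mol = 0.092640 mol
mol H = 2 × 1.460 g H₂O ÷ 18.015 g/mol = 0.16209 mol
From the AgCl data: mol Cl per gram of compound = (1.009 ÷ 143.318) ÷ 0.6373 = 0.011047 mol/g, so in the 2.097 g combustion sample mol Cl = 0.023166 mol
Divide by the smallest (0.023166 mol): C 3.999, H 6.997, Cl 1.000

C4H7Cl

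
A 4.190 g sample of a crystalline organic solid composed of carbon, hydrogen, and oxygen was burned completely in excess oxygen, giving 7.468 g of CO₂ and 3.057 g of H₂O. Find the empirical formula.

C3H6O2

mol C = 7.468 g CO₂ ÷ 44.009 g/mol = 0.16969 mol
mol H = 2 × 3.057 g H₂O ÷ 18.015 g/mol = 0.33938 mol
mass O = 4.190 − (2.0382 + 0.34210) = 1.8097 g → mol O = 1.8097 ÷ 15.999 = 0.11311 mol
Divide by the smallest (0.11311 mol): C 1.500, H 3.000, O 1.000
Multiplying each by 2 gives whole numbers: C 3.00, H 6.00, O 2.00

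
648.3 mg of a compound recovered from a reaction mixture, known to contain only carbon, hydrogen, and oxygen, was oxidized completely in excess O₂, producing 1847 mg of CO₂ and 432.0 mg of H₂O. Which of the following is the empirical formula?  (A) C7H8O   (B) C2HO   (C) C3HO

(A) C7H8O

mol C = 1.847 g CO₂ ÷ 44.009 g/mol = 0.041969 mol
mol H = 2 × 0.4320 g H₂O ÷ 18.015 g/mol = 0.047960 mol
mass O = 0.6483 − (0.50409 + 0.048344) = 0.095870 g → mol O = 0.095870 ÷ 15.999 = 0.0059923 mol
Divide by the smallest (0.0059923 mol): C 7.004, H 8.004, O 1.000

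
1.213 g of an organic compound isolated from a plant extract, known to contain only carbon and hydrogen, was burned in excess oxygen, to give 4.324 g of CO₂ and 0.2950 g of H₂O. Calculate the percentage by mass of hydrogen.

mol C = 4.324 g CO₂ ÷ 44.009 g/mol = 0.098253 mol
mol H = 2 × 0.2950 g H₂O ÷ 18.015 g/mol = 0.032750 mol
mass % H = 0.033012 g ÷ 1.213 g × 100%

2.72%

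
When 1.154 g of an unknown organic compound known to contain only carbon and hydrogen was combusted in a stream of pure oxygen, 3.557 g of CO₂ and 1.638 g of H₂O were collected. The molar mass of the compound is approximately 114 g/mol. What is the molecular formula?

C8H18

mol C = 3.557 g CO₂ ÷ 44.009 g/mol = 0.080824 mol
mol H = 2 × 1.638 g H₂O ÷ 18.015 g/mol = 0.18185 mol
Divide by the smallest (0.080824 mol): C 1.000, H 2.250
Multiplying each by 4 gives whole numbers: C 4.00, H 9.00
Empirical formula: C4H9
Empirical-formula mass = 57.12 g/mol; 114 ÷ 57.12 ≈ 2, so the molecular formula is C8H18.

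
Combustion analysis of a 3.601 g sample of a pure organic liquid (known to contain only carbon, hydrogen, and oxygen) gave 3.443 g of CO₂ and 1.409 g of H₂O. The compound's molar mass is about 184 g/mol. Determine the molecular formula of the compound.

C4H8O8

mol C = 3.443 g CO₂ ÷ 44.009 g/mol = 0.078234 mol
mol H = 2 × 1.409 g H₂O ÷ 18.015 g/mol = 0.15643 mol
mass O = 3.601 − (0.93967 + 0.15768) = 2.5037 g → mol O = 2.5037 ÷ 15.999 = 0.15649 mol
Divide by the smallest (0.078234 mol): C 1.000, H 1.999, O 2.000
Empirical formula: CH2O2
Empirical-formula mass = 46.02 g/mol; 184 ÷ 46.02 ≈ 4, so the molecular formula is C4H8O8.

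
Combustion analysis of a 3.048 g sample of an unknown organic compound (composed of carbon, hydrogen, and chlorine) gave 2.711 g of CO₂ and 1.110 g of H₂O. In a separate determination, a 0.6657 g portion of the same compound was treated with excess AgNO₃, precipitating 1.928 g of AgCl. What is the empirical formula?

CH2Cl

mol C = 2.711 g CO₂ ÷ 44.009 g/mol = 0.061601 mol
mol H = 2 × 1.110 g H₂O ÷ 18.015 g/mol = 0.12323 mol
From the AgCl data: mol Cl per gram of compound = (1.928 ÷ 143.318) ÷ 0.6657 = 0.020208 mol/g, so in the 3.048 g combustion sample mol Cl = 0.061595 mol
Divide by the smallest (0.061595 mol): C 1.000, H 2.001, Cl 1.000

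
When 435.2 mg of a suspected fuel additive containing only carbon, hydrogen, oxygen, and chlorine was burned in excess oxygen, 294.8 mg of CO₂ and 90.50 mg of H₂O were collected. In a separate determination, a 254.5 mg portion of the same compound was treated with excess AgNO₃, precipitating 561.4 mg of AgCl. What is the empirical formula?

C2H3Cl2O2

mol C = 0.2948 g CO₂ ÷ 44.009 g/mol = 0.0066986 mol
mol H = 2 × 0.09050 g H₂O ÷ 18.015 g/mol = 0.010047 mol
From the AgCl data: mol Cl per gram of compound = (0.5614 ÷ 143.318) ÷ 0.2545 = 0.015392 mol/g, so in the 0.4352 g combustion sample mol Cl = 0.0066984 mol
mass O = 0.4352 − (0.080457 + 0.010128 + 0.23746) = 0.10716 g → mol O = 0.10716 ÷ 15.999 = 0.0066977 mol
Divide by the smallest (0.0066977 mol): C 1.000, H 1.500, Cl 1.000, O 1.000
Multiplying each by 2 gives whole numbers: C 2.00, H 3.00, Cl 2.00, O 2.00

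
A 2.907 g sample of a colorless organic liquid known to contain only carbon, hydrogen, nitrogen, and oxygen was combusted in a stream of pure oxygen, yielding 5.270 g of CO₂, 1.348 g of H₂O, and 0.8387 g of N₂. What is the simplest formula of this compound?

mol C = 5.270 g CO₂ ÷ 44.009 g/mol = 0.11975 mol
mol H = 2 × 1.348 g H₂O ÷ 18.015 g/mol = 0.14965 mol
mol N = 2 × 0.8387 g N₂ ÷ 28.014 g/mol = 0.059877 mol
mass O = 2.907 − (1.4383 + 0.15085 + 0.83870) = 0.47915 g → mol O = 0.47915 ÷ 15.999 = 0.029949 mol
Divide by the smallest (0.029949 mol): C 3.998, H 4.997, N 1.999, O 1.000

C4H5N2O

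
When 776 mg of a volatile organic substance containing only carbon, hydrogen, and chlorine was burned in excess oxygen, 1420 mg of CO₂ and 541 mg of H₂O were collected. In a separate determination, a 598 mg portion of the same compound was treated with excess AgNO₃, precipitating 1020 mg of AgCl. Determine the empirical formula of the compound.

mol C = 1.42 g CO₂ ÷ 44.009 g/mol = 0.03227 mol
mol H = 2 × 0.541 g H₂O ÷ 18.015 g/mol = 0.06006 mol
From the AgCl data: mol Cl per gram of compound = (1.02 ÷ 143.318) ÷ 0.598 = 0.01190 mol/g, so in the 0.776 g combustion sample mol Cl = 0.009235 mol
Divide by the smallest (0.009235 mol): C 3.494, H 6.503, Cl 1.000
Multiplying each by 2 gives whole numbers: C 6.99, H 13.01, Cl 2.00

C7H13Cl2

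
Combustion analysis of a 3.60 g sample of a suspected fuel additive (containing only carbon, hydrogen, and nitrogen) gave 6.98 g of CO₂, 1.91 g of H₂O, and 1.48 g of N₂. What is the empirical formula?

C3H4N2

mol C = 6.98 g CO₂ ÷ 44.009 g/mol = 0.1586 mol
mol H = 2 × 1.91 g H₂O ÷ 18.015 g/mol = 0.2120 mol
mol N = 2 × 1.48 g N₂ ÷ 28.014 g/mol = 0.1057 mol
Divide by the smallest (0.1057 mol): C 1.501, H 2.007, N 1.000
Multiplying each by 2 gives whole numbers: C 3.00, H 4.01, N 2.00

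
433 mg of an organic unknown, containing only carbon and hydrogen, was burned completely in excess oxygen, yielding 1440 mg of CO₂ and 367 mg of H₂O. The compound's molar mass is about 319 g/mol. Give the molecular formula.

mol C = 1.44 g CO₂ ÷ 44.009 g/mol = 0.03272 mol
mol H = 2 × 0.367 g H₂O ÷ 18.015 g/mol = 0.04074 mol
Divide by the smallest (0.03272 mol): C 1.000, H 1.245
Multiplying each by 4 gives whole numbers: C 4.00, H 4.98
Empirical formula: C4H5
Empirical-formula mass = 53.08 g/mol; 319 ÷ 53.08 ≈ 6, so the molecular formula is C24H30.

C24H30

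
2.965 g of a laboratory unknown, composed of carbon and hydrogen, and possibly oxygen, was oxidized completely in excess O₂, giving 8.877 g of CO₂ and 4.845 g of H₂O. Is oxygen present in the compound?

mol C = 8.877 g CO₂ ÷ 44.009 g/mol = 0.20171 mol
mol H = 2 × 4.845 g H₂O ÷ 18.015 g/mol = 0.53789 mol
C and H together account for 2.9649 g — essentially the entire 2.965 g sample — so the compound contains no oxygen.

no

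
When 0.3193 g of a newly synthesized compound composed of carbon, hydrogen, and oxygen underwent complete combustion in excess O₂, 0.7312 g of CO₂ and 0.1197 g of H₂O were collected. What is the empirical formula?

C5H4O2

mol C = 0.7312 g CO₂ ÷ 44.009 g/mol = 0.016615 mol
mol H = 2 × 0.1197 g H₂O ÷ 18.015 g/mol = 0.013289 mol
mass O = 0.3193 − (0.19956 + 0.013395) = 0.10634 g → mol O = 0.10634 ÷ 15.999 = 0.0066470 mol
Divide by the smallest (0.0066470 mol): C 2.500, H 1.999, O 1.000
Multiplying each by 2 gives whole numbers: C 5.00, H 4.00, O 2.00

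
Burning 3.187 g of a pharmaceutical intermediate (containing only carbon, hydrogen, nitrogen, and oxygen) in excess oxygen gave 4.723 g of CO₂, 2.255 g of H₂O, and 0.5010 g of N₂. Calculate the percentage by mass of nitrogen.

mol C = 4.723 g CO₂ ÷ 44.009 g/mol = 0.10732 mol
mol H = 2 × 2.255 g H₂O ÷ 18.015 g/mol = 0.25035 mol
mol N = 2 × 0.5010 g N₂ ÷ 28.014 g/mol = 0.035768 mol
mass O = 3.187 − (1.2890 + 0.25235 + 0.50100) = 1.1446 g → mol O = 1.1446 ÷ 15.999 = 0.071545 mol
mass % N = 0.50100 g ÷ 3.187 g × 100%

15.72%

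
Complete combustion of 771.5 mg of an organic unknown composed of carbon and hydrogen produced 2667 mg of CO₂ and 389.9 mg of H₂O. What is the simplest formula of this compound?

mol C = 2.667 g CO₂ ÷ 44.009 g/mol = 0.060601 mol
mol H = 2 × 0.3899 g H₂O ÷ 18.015 g/mol = 0.043286 mol
Divide by the smallest (0.043286 mol): C 1.400, H 1.000
Multiplying each by 5 gives whole numbers: C 7.00, H 5.00

C7H5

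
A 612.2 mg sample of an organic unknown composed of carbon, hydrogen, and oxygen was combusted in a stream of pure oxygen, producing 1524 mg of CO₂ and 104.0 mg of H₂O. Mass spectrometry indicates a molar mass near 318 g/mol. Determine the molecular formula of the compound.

C18H6O6

mol C = 1.524 g CO₂ ÷ 44.009 g/mol = 0.034629 mol
mol H = 2 × 0.1040 g H₂O ÷ 18.015 g/mol = 0.011546 mol
mass O = 0.6122 − (0.41593 + 0.011638) = 0.18463 g → mol O = 0.18463 ÷ 15.999 = 0.011540 mol
Divide by the smallest (0.011540 mol): C 3.001, H 1.001, O 1.000
Empirical formula: C3HO
Empirical-formula mass = 53.04 g/mol; 318 ÷ 53.04 ≈ 6, so the molecular formula is C18H6O6.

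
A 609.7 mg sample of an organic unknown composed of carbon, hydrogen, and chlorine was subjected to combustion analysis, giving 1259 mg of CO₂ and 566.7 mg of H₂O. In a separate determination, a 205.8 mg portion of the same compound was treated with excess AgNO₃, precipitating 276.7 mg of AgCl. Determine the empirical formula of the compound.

C5H11Cl

mol C = 1.259 g CO₂ ÷ 44.009 g/mol = 0.028608 mol
mol H = 2 × 0.5667 g H₂O ÷ 18.015 g/mol = 0.062914 mol
From the AgCl data: mol Cl per gram of compound = (0.2767 ÷ 143.318) ÷ 0.2058 = 0.0093813 mol/g, so in the 0.6097 g combustion sample mol Cl = 0.0057198 mol
Divide by the smallest (0.0057198 mol): C 5.002, H 10.999, Cl 1.000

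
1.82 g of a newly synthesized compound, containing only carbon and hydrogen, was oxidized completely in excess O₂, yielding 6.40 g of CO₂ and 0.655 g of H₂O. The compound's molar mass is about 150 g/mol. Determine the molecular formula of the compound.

mol C = 6.40 g CO₂ ÷ 44.009 g/mol = 0.1454 mol
mol H = 2 × 0.655 g H₂O ÷ 18.015 g/mol = 0.07272 mol
Divide by the smallest (0.07272 mol): C 2.000, H 1.000
Empirical formula: C2H
Empirical-formula mass = 25.03 g/mol; 150 ÷ 25.03 ≈ 6, so the molecular formula is C12H6.

C12H6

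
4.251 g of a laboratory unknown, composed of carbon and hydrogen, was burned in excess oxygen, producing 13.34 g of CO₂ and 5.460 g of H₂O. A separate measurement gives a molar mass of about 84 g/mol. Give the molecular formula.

C6H12

mol C = 13.34 g CO₂ ÷ 44.009 g/mol = 0.30312 mol
mol H = 2 × 5.460 g H₂O ÷ 18.015 g/mol = 0.60616 mol
Divide by the smallest (0.30312 mol): C 1.000, H 2.000
Empirical formula: CH2
Empirical-formula mass = 14.03 g/mol; 84 ÷ 14.03 ≈ 6, so the molecular formula is C6H12.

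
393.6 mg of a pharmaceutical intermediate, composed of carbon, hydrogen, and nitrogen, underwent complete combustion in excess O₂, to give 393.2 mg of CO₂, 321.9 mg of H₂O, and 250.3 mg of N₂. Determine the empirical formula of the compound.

mol C = 0.3932 g CO₂ ÷ 44.009 g/mol = 0.0089345 mol
mol H = 2 × 0.3219 g H₂O ÷ 18.015 g/mol = 0.035737 mol
mol N = 2 × 0.2503 g N₂ ÷ 28.014 g/mol = 0.017870 mol
Divide by the smallest (0.0089345 mol): C 1.000, H 4.000, N 2.000

CH4N2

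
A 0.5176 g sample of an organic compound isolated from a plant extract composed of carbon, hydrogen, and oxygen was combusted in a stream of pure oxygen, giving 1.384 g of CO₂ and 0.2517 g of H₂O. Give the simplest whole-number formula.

C9H8O2

mol C = 1.384 g CO₂ ÷ 44.009 g/mol = 0.031448 mol
mol H = 2 × 0.2517 g H₂O ÷ 18.015 g/mol = 0.027943 mol
mass O = 0.5176 − (0.37772 + 0.028167) = 0.11171 g → mol O = 0.11171 ÷ 15.999 = 0.0069823 mol
Divide by the smallest (0.0069823 mol): C 4.504, H 4.002, O 1.000
Multiplying each by 2 gives whole numbers: C 9.01, H 8.00, O 2.00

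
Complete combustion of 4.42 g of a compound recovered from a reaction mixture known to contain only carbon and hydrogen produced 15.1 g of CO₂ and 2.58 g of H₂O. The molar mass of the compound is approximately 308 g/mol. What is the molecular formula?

C24H20

mol C = 15.1 g CO₂ ÷ 44.009 g/mol = 0.3431 mol
mol H = 2 × 2.58 g H₂O ÷ 18.015 g/mol = 0.2864 mol
Divide by the smallest (0.2864 mol): C 1.198, H 1.000
Multiplying each by 5 gives whole numbers: C 5.99, H 5.00
Empirical formula: C6H5
Empirical-formula mass = 77.11 g/mol; 308 ÷ 77.11 ≈ 4, so the molecular formula is C24H20.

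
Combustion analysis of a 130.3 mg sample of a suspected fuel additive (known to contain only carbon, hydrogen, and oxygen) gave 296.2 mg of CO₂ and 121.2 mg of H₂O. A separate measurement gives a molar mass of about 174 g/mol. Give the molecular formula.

C9H18O3

mol C = 0.2962 g CO₂ ÷ 44.009 g/mol = 0.0067304 mol
mol H = 2 × 0.1212 g H₂O ÷ 18.015 g/mol = 0.013455 mol
mass O = 0.1303 − (0.080839 + 0.013563) = 0.035898 g → mol O = 0.035898 ÷ 15.999 = 0.0022437 mol
Divide by the smallest (0.0022437 mol): C 3.000, H 5.997, O 1.000
Empirical formula: C3H6O
Empirical-formula mass = 58.08 g/mol; 174 ÷ 58.08 ≈ 3, so the molecular formula is C9H18O3.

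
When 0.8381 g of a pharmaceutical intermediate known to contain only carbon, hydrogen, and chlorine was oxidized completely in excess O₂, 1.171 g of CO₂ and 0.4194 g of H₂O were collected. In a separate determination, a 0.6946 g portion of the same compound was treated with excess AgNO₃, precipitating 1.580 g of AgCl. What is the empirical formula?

mol C = 1.171 g CO₂ ÷ 44.009 g/mol = 0.026608 mol
mol H = 2 × 0.4194 g H₂O ÷ 18.015 g/mol = 0.046561 mol
From the AgCl data: mol Cl per gram of compound = (1.580 ÷ 143.318) ÷ 0.6946 = 0.015872 mol/g, so in the 0.8381 g combustion sample mol Cl = 0.013302 mol
Divide by the smallest (0.013302 mol): C 2.000, H 3.500, Cl 1.000
Multiplying each by 2 gives whole numbers: C 4.00, H 7.00, Cl 2.00

C4H7Cl2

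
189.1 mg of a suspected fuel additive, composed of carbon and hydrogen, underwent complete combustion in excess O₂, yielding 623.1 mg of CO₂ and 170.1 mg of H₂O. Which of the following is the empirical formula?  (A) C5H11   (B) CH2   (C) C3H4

mol C = 0.6231 g CO₂ ÷ 44.009 g/mol = 0.014158 mol
mol H = 2 × 0.1701 g H₂O ÷ 18.015 g/mol = 0.018884 mol
Divide by the smallest (0.014158 mol): C 1.000, H 1.334
Multiplying each by 3 gives whole numbers: C 3.00, H 4.00

(C) C3H4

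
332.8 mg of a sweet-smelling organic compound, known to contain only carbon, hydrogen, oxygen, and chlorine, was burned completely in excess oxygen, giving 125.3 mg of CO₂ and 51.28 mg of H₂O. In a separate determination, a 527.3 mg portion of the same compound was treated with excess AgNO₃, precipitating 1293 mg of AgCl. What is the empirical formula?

CH2Cl2O2

mol C = 0.1253 g CO₂ ÷ 44.009 g/mol = 0.0028471 mol
mol H = 2 × 0.05128 g H₂O ÷ 18.015 g/mol = 0.0056930 mol
From the AgCl data: mol Cl per gram of compound = (1.293 ÷ 143.318) ÷ 0.5273 = 0.017110 mol/g, so in the 0.3328 g combustion sample mol Cl = 0.0056941 mol
mass O = 0.3328 − (0.034197 + 0.0057386 + 0.20186) = 0.091009 g → mol O = 0.091009 ÷ 15.999 = 0.0056884 mol
Divide by the smallest (0.0028471 mol): C 1.000, H 2.000, Cl 2.000, O 1.998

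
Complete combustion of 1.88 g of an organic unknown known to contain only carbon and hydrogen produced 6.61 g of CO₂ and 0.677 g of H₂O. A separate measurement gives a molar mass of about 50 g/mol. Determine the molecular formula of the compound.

C4H2

mol C = 6.61 g CO₂ ÷ 44.009 g/mol = 0.1502 mol
mol H = 2 × 0.677 g H₂O ÷ 18.015 g/mol = 0.07516 mol
Divide by the smallest (0.07516 mol): C 1.998, H 1.000
Empirical formula: C2H
Empirical-formula mass = 25.03 g/mol; 50 ÷ 25.03 ≈ 2, so the molecular formula is C4H2.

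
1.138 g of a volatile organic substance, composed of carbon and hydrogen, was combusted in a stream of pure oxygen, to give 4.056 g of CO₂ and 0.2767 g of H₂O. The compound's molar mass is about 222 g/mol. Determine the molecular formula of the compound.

mol C = 4.056 g CO₂ ÷ 44.009 g/mol = 0.092163 mol
mol H = 2 × 0.2767 g H₂O ÷ 18.015 g/mol = 0.030719 mol
Divide by the smallest (0.030719 mol): C 3.000, H 1.000
Empirical formula: C3H
Empirical-formula mass = 37.04 g/mol; 222 ÷ 37.04 ≈ 6, so the molecular formula is C18H6.

C18H6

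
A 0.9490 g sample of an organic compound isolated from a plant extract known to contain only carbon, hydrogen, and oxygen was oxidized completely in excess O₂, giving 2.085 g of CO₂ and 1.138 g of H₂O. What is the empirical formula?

mol C = 2.085 g CO₂ ÷ 44.009 g/mol = 0.047377 mol
mol H = 2 × 1.138 g H₂O ÷ 18.015 g/mol = 0.12634 mol
mass O = 0.9490 − (0.56904 + 0.12735) = 0.25261 g → mol O = 0.25261 ÷ 15.999 = 0.015789 mol
Divide by the smallest (0.015789 mol): C 3.001, H 8.002, O 1.000

C3H8O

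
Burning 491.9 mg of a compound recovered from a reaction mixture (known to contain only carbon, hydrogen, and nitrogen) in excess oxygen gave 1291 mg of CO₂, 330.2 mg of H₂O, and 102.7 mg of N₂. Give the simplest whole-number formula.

C4H5N

mol C = 1.291 g CO₂ ÷ 44.009 g/mol = 0.029335 mol
mol H = 2 × 0.3302 g H₂O ÷ 18.015 g/mol = 0.036658 mol
mol N = 2 × 0.1027 g N₂ ÷ 28.014 g/mol = 0.0073320 mol
Divide by the smallest (0.0073320 mol): C 4.001, H 5.000, N 1.000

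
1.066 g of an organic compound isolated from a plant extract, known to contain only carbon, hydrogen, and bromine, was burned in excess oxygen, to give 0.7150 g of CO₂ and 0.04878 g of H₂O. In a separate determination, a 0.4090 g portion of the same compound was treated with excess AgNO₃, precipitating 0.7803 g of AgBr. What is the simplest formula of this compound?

C3HBr2

mol C = 0.7150 g CO₂ ÷ 44.009 g/mol = 0.016247 mol
mol H = 2 × 0.04878 g H₂O ÷ 18.015 g/mol = 0.0054155 mol
From the AgBr data: mol Br per gram of compound = (0.7803 ÷ 187.772) ÷ 0.4090 = 0.010160 mol/g, so in the 1.066 g combustion sample mol Br = 0.010831 mol
Divide by the smallest (0.0054155 mol): C 3.000, H 1.000, Br 2.000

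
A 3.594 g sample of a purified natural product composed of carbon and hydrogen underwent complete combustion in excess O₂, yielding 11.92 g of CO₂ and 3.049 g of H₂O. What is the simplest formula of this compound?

mol C = 11.92 g CO₂ ÷ 44.009 g/mol = 0.27085 mol
mol H = 2 × 3.049 g H₂O ÷ 18.015 g/mol = 0.33850 mol
Divide by the smallest (0.27085 mol): C 1.000, H 1.250
Multiplying each by 4 gives whole numbers: C 4.00, H 5.00

C4H5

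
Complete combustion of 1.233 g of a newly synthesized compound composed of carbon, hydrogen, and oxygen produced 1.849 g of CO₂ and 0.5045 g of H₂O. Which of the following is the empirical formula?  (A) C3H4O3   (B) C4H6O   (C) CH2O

(A) C3H4O3

mol C = 1.849 g CO₂ ÷ 44.009 g/mol = 0.042014 mol
mol H = 2 × 0.5045 g H₂O ÷ 18.015 g/mol = 0.056009 mol
mass O = 1.233 − (0.50463 + 0.056457) = 0.67191 g → mol O = 0.67191 ÷ 15.999 = 0.041997 mol
Divide by the smallest (0.041997 mol): C 1.000, H 1.334, O 1.000
Multiplying each by 3 gives whole numbers: C 3.00, H 4.00, O 3.00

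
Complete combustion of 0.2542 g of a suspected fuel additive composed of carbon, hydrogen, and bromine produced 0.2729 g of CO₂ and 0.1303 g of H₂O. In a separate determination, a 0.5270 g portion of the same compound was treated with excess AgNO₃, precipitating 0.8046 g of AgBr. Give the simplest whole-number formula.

C3H7Br

mol C = 0.2729 g CO₂ ÷ 44.009 g/mol = 0.0062010 mol
mol H = 2 × 0.1303 g H₂O ÷ 18.015 g/mol = 0.014466 mol
From the AgBr data: mol Br per gram of compound = (0.8046 ÷ 187.772) ÷ 0.5270 = 0.0081309 mol/g, so in the 0.2542 g combustion sample mol Br = 0.0020669 mol
Divide by the smallest (0.0020669 mol): C 3.000, H 6.999, Br 1.000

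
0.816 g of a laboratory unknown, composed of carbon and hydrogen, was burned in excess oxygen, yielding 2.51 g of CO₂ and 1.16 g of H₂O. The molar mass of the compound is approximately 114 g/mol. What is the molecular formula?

C8H18

mol C = 2.51 g CO₂ ÷ 44.009 g/mol = 0.05703 mol
mol H = 2 × 1.16 g H₂O ÷ 18.015 g/mol = 0.1288 mol
Divide by the smallest (0.05703 mol): C 1.000, H 2.258
Multiplying each by 4 gives whole numbers: C 4.00, H 9.03
Empirical formula: C4H9
Empirical-formula mass = 57.12 g/mol; 114 ÷ 57.12 ≈ 2, so the molecular formula is C8H18.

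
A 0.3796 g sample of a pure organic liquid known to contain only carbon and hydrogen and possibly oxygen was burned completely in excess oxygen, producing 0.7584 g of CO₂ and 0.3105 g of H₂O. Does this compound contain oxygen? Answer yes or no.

mol C = 0.7584 g CO₂ ÷ 44.009 g/mol = 0.017233 mol
mol H = 2 × 0.3105 g H₂O ÷ 18.015 g/mol = 0.034471 mol
C and H account for only 0.24173 g of the 0.3796 g sample; the remaining 0.13787 g must be oxygen.

yes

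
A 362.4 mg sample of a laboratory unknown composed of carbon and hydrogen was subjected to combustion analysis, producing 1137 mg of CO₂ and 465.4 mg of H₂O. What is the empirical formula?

CH2

mol C = 1.137 g CO₂ ÷ 44.009 g/mol = 0.025836 mol
mol H = 2 × 0.4654 g H₂O ÷ 18.015 g/mol = 0.051668 mol
Divide by the smallest (0.025836 mol): C 1.000, H 2.000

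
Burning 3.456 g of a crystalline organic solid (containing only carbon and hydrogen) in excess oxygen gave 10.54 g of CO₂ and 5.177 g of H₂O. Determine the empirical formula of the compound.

C5H12

mol C = 10.54 g CO₂ ÷ 44.009 g/mol = 0.23950 mol
mol H = 2 × 5.177 g H₂O ÷ 18.015 g/mol = 0.57474 mol
Divide by the smallest (0.23950 mol): C 1.000, H 2.400
Multiplying each by 5 gives whole numbers: C 5.00, H 12.00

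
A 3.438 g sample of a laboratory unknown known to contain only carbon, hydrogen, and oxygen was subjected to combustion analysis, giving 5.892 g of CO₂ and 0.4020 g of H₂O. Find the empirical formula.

mol C = 5.892 g CO₂ ÷ 44.009 g/mol = 0.13388 mol
mol H = 2 × 0.4020 g H₂O ÷ 18.015 g/mol = 0.044629 mol
mass O = 3.438 − (1.6081 + 0.044987) = 1.7850 g → mol O = 1.7850 ÷ 15.999 = 0.11157 mol
Divide by the smallest (0.044629 mol): C 3.000, H 1.000, O 2.500
Multiplying each by 2 gives whole numbers: C 6.00, H 2.00, O 5.00

C6H2O5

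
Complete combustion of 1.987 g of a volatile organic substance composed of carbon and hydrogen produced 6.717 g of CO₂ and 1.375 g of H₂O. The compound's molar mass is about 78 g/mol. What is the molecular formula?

mol C = 6.717 g CO₂ ÷ 44.009 g/mol = 0.15263 mol
mol H = 2 × 1.375 g H₂O ÷ 18.015 g/mol = 0.15265 mol
Divide by the smallest (0.15263 mol): C 1.000, H 1.000
Empirical formula: CH
Empirical-formula mass = 13.02 g/mol; 78 ÷ 13.02 ≈ 6, so the molecular formula is C6H6.

C6H6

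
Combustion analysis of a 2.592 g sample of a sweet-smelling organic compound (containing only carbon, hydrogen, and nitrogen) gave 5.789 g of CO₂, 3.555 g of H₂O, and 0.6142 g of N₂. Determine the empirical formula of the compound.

C3H9N

mol C = 5.789 g CO₂ ÷ 44.009 g/mol = 0.13154 mol
mol H = 2 × 3.555 g H₂O ÷ 18.015 g/mol = 0.39467 mol
mol N = 2 × 0.6142 g N₂ ÷ 28.014 g/mol = 0.043850 mol
Divide by the smallest (0.043850 mol): C 3.000, H 9.001, N 1.000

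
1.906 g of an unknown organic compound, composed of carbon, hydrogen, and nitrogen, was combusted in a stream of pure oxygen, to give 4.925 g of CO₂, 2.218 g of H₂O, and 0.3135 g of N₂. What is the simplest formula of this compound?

C5H11N

mol C = 4.925 g CO₂ ÷ 44.009 g/mol = 0.11191 mol
mol H = 2 × 2.218 g H₂O ÷ 18.015 g/mol = 0.24624 mol
mol N = 2 × 0.3135 g N₂ ÷ 28.014 g/mol = 0.022382 mol
Divide by the smallest (0.022382 mol): C 5.000, H 11.002, N 1.000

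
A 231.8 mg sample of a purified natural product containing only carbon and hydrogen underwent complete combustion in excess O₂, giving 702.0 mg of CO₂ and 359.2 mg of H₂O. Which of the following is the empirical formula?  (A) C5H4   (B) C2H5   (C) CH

(B) C2H5

mol C = 0.7020 g CO₂ ÷ 44.009 g/mol = 0.015951 mol
mol H = 2 × 0.3592 g H₂O ÷ 18.015 g/mol = 0.039878 mol
Divide by the smallest (0.015951 mol): C 1.000, H 2.500
Multiplying each by 2 gives whole numbers: C 2.00, H 5.00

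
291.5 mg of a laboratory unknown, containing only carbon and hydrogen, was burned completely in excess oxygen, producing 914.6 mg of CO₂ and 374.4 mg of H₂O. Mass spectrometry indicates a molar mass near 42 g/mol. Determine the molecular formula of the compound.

mol C = 0.9146 g CO₂ ÷ 44.009 g/mol = 0.020782 mol
mol H = 2 × 0.3744 g H₂O ÷ 18.015 g/mol = 0.041565 mol
Divide by the smallest (0.020782 mol): C 1.000, H 2.000
Empirical formula: CH2
Empirical-formula mass = 14.03 g/mol; 42 ÷ 14.03 ≈ 3, so the molecular formula is C3H6.

C3H6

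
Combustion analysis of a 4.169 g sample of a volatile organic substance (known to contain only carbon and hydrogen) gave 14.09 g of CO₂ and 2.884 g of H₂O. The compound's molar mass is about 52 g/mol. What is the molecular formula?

mol C = 14.09 g CO₂ ÷ 44.009 g/mol = 0.32016 mol
mol H = 2 × 2.884 g H₂O ÷ 18.015 g/mol = 0.32018 mol
Divide by the smallest (0.32016 mol): C 1.000, H 1.000
Empirical formula: CH
Empirical-formula mass = 13.02 g/mol; 52 ÷ 13.02 ≈ 4, so the molecular formula is C4H4.

C4H4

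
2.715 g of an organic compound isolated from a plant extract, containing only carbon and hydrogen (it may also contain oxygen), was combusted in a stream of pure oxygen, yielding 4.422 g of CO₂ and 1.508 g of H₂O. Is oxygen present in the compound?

mol C = 4.422 g CO₂ ÷ 44.009 g/mol = 0.10048 mol
mol H = 2 × 1.508 g H₂O ÷ 18.015 g/mol = 0.16742 mol
C and H account for only 1.3756 g of the 2.715 g sample; the remaining 1.3394 g must be oxygen.

yes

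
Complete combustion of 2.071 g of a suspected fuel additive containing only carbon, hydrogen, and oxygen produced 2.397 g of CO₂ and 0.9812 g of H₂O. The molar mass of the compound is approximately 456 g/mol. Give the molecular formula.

mol C = 2.397 g CO₂ ÷ 44.009 g/mol = 0.054466 mol
mol H = 2 × 0.9812 g H₂O ÷ 18.015 g/mol = 0.10893 mol
mass O = 2.071 − (0.65419 + 0.10980) = 1.3070 g → mol O = 1.3070 ÷ 15.999 = 0.081693 mol
Divide by the smallest (0.054466 mol): C 1.000, H 2.000, O 1.500
Multiplying each by 2 gives whole numbers: C 2.00, H 4.00, O 3.00
Empirical formula: C2H4O3
Empirical-formula mass = 76.05 g/mol; 456 ÷ 76.05 ≈ 6, so the molecular formula is C12H24O18.

C12H24O18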